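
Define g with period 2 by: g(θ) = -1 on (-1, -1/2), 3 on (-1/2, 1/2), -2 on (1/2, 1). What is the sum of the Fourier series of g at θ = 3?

-3/2

θ = 3 differs from θ = -1 by 2 full period(s), and the series is 2-periodic.
At θ = -1 the one-sided limits are g(-1^-) = -2 and g(-1^+) = -1.
By Dirichlet's theorem the series converges to their average, [(-2) + (-1)]/2 = -3/2.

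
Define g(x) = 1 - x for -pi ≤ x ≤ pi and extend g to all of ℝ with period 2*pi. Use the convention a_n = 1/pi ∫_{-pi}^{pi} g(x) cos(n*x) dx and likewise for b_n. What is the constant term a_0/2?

a_0 = 1/pi ∫_{-pi}^{pi} g(x) dx = 1/pi · (2*pi) = 2.
So the constant term a_0/2 = 1.

1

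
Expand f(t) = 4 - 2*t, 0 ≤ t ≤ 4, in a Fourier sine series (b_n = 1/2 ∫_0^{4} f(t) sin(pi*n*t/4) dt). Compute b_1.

0

b_1 = 1/2 ∫_0^{4} (4 - 2*t) sin(pi*t/4) dt.
Integrating by parts (boundary term plus one more integral), an antiderivative of (4 - 2*t) sin(pi*t/4) is 8*t*cos(pi*t/4)/pi - 32*sin(pi*t/4)/pi**2 - 16*cos(pi*t/4)/pi; evaluating from 0 to 4: ∫_{0}^{4} (4 - 2*t) sin(pi*t/4) dt = (-16/pi) - (-16/pi) = 0.
Hence b_1 = (1/2)·(0) = 0.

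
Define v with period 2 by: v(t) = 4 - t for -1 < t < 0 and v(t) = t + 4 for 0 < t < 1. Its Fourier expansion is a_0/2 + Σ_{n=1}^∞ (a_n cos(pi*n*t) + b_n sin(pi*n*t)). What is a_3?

-4/(9*pi**2)

a_3 = ∫_{-1}^{1} v(t) cos(3*pi*t) dt.
v is even and cos(3*pi*t) is even, so the integrand is even and a_3 = 2 ∫_0^{1} v(t) cos(3*pi*t) dt.
Integrating by parts (boundary term plus one more integral), an antiderivative of (t + 4) cos(3*pi*t) is t*sin(3*pi*t)/(3*pi) + 4*sin(3*pi*t)/(3*pi) + cos(3*pi*t)/(9*pi**2); evaluating from 0 to 1: ∫_{0}^{1} (t + 4) cos(3*pi*t) dt = (-1/(9*pi**2)) - (1/(9*pi**2)) = -2/(9*pi**2).
Hence a_3 = 2·(-2/(9*pi**2)) = -4/(9*pi**2).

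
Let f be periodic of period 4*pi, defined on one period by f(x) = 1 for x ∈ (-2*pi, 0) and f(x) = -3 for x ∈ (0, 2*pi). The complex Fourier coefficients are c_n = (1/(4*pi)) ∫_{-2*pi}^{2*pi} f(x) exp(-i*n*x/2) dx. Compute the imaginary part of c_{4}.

Since f is real-valued, Im(c_{4}) = -(1/(4*pi)) ∫_{-2*pi}^{2*pi} f(x) sin(2*x) dx = -b_{4}/2.
Split the integral at the breakpoints.
Directly, an antiderivative of (1) sin(2*x) is -cos(2*x)/2; evaluating from -2*pi to 0: ∫_{-2*pi}^{0} (1) sin(2*x) dx = (-1/2) - (-1/2) = 0.
Directly, an antiderivative of (-3) sin(2*x) is 3*cos(2*x)/2; evaluating from 0 to 2*pi: ∫_{0}^{2*pi} (-3) sin(2*x) dx = (3/2) - (3/2) = 0.
So ∫_{-2*pi}^{2*pi} f(x) sin(2*x) dx = 0.
Hence Im(c_{4}) = (-1/(4*pi))·(0) = 0.

0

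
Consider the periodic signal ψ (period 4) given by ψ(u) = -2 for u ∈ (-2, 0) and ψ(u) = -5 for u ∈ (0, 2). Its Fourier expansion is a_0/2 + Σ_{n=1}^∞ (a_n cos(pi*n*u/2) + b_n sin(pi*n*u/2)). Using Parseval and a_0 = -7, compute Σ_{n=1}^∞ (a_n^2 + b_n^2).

9/2

Parseval: a_0^2/2 + Σ_{n≥1} (a_n^2+b_n^2) = 1/2 ∫_{-2}^{2} ψ(u)^2 du = 29.
Subtract a_0^2/2 = 49/2: Σ (a_n^2+b_n^2) = 9/2.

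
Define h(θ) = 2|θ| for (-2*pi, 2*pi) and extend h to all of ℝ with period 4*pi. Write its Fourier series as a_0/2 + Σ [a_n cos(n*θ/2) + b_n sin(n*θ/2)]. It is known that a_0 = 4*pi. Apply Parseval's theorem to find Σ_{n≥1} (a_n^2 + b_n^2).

8*pi**2/3

Parseval: a_0^2/2 + Σ_{n≥1} (a_n^2+b_n^2) = (1/(2*pi)) ∫_{-2*pi}^{2*pi} h(θ)^2 dθ = 32*pi**2/3.
Subtract a_0^2/2 = 8*pi**2: Σ (a_n^2+b_n^2) = 8*pi**2/3.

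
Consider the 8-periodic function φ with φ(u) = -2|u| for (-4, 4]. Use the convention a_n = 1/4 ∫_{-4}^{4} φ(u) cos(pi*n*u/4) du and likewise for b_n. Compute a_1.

a_1 = 1/4 ∫_{-4}^{4} φ(u) cos(pi*u/4) du.
φ is even and cos(pi*u/4) is even, so the integrand is even and a_1 = 1/2 ∫_0^{4} φ(u) cos(pi*u/4) du.
Integrating by parts (boundary term plus one more integral), an antiderivative of (-2*u) cos(pi*u/4) is -8*u*sin(pi*u/4)/pi - 32*cos(pi*u/4)/pi**2; evaluating from 0 to 4: ∫_{0}^{4} (-2*u) cos(pi*u/4) du = (32/pi**2) - (-32/pi**2) = 64/pi**2.
Hence a_1 = (1/2)·(64/pi**2) = 32/pi**2.

32/pi**2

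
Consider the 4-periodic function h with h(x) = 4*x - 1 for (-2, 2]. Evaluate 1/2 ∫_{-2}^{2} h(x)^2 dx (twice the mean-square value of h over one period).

134/3

1/2 ∫_{-2}^{2} h(x)^2 dx = 1/2 · (268/3) = 134/3.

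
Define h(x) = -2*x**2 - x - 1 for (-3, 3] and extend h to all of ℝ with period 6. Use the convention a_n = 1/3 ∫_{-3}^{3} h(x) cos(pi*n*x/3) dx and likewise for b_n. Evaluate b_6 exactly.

1/pi

b_6 = 1/3 ∫_{-3}^{3} h(x) sin(2*pi*x) dx.
Integrating by parts twice (tabular method), an antiderivative of (-2*x**2 - x - 1) sin(2*pi*x) is x**2*cos(2*pi*x)/pi - x*sin(2*pi*x)/pi**2 + x*cos(2*pi*x)/(2*pi) - sin(2*pi*x)/(4*pi**2) - cos(2*pi*x)/(2*pi**3) + cos(2*pi*x)/(2*pi); evaluating from -3 to 3: ∫_{-3}^{3} (-2*x**2 - x - 1) sin(2*pi*x) dx = (-1/(2*pi**3) + 11/pi) - (-1/(2*pi**3) + 8/pi) = 3/pi.
Hence b_6 = (1/3)·(3/pi) = 1/pi.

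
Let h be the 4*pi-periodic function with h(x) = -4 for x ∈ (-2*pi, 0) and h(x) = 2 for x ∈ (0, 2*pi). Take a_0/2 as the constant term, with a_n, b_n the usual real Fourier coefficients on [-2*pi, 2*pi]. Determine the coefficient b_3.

b_3 = (1/(2*pi)) ∫_{-2*pi}^{2*pi} h(x) sin(3*x/2) dx.
Split the integral at the breakpoints.
Directly, an antiderivative of (-4) sin(3*x/2) is 8*cos(3*x/2)/3; evaluating from -2*pi to 0: ∫_{-2*pi}^{0} (-4) sin(3*x/2) dx = (8/3) - (-8/3) = 16/3.
Directly, an antiderivative of (2) sin(3*x/2) is -4*cos(3*x/2)/3; evaluating from 0 to 2*pi: ∫_{0}^{2*pi} (2) sin(3*x/2) dx = (4/3) - (-4/3) = 8/3.
Summing the pieces and multiplying by (1/(2*pi)) gives b_3 = 4/pi.

4/pi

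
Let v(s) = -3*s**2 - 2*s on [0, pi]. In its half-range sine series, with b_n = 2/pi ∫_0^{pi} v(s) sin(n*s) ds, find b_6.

b_6 = 2/pi ∫_0^{pi} (-3*s**2 - 2*s) sin(6*s) ds.
Integrating by parts twice (tabular method), an antiderivative of (-3*s**2 - 2*s) sin(6*s) is s**2*cos(6*s)/2 - s*sin(6*s)/6 + s*cos(6*s)/3 - sin(6*s)/18 - cos(6*s)/36; evaluating from 0 to pi: ∫_{0}^{pi} (-3*s**2 - 2*s) sin(6*s) ds = (-1/36 + pi/3 + pi**2/2) - (-1/36) = pi*(2 + 3*pi)/6.
Hence b_6 = (2/pi)·(pi*(2 + 3*pi)/6) = 2/3 + pi.

2/3 + pi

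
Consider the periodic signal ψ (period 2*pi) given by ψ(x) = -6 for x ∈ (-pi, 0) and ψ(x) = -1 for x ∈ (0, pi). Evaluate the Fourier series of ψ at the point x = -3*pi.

x = -3*pi differs from x = pi by -2 full period(s), and the series is 2*pi-periodic.
At x = pi the one-sided limits are ψ(pi^-) = -1 and ψ(pi^+) = -6.
By Dirichlet's theorem the series converges to their average, [(-1) + (-6)]/2 = -7/2.

-7/2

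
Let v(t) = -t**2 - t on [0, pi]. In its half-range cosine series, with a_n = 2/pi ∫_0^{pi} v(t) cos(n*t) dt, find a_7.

a_7 = 2/pi ∫_0^{pi} (-t**2 - t) cos(7*t) dt.
Integrating by parts twice (tabular method), an antiderivative of (-t**2 - t) cos(7*t) is -t**2*sin(7*t)/7 - t*sin(7*t)/7 - 2*t*cos(7*t)/49 + 2*sin(7*t)/343 - cos(7*t)/49; evaluating from 0 to pi: ∫_{0}^{pi} (-t**2 - t) cos(7*t) dt = (1/49 + 2*pi/49) - (-1/49) = 2/49 + 2*pi/49.
Hence a_7 = (2/pi)·(2/49 + 2*pi/49) = 4*(1 + pi)/(49*pi).

4*(1 + pi)/(49*pi)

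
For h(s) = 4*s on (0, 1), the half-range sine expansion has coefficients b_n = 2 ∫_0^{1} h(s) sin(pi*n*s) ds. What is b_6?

-4/(3*pi)

b_6 = 2 ∫_0^{1} (4*s) sin(6*pi*s) ds.
Integrating by parts (boundary term plus one more integral), an antiderivative of (4*s) sin(6*pi*s) is -2*s*cos(6*pi*s)/(3*pi) + sin(6*pi*s)/(9*pi**2); evaluating from 0 to 1: ∫_{0}^{1} (4*s) sin(6*pi*s) ds = (-2/(3*pi)) - (0) = -2/(3*pi).
Hence b_6 = 2·(-2/(3*pi)) = -4/(3*pi).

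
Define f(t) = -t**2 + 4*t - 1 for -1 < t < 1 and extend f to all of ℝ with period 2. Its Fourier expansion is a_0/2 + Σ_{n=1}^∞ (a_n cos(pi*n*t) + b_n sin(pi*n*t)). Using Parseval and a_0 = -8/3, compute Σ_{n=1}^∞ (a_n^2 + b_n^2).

Parseval: a_0^2/2 + Σ_{n≥1} (a_n^2+b_n^2) = ∫_{-1}^{1} f(t)^2 dt = 72/5.
Subtract a_0^2/2 = 32/9: Σ (a_n^2+b_n^2) = 488/45.

488/45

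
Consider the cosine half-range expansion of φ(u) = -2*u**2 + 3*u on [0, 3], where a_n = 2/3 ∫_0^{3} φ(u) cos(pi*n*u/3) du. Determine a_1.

a_1 = 2/3 ∫_0^{3} (-2*u**2 + 3*u) cos(pi*u/3) du.
Integrating by parts twice (tabular method), an antiderivative of (-2*u**2 + 3*u) cos(pi*u/3) is -6*u**2*sin(pi*u/3)/pi + 9*u*sin(pi*u/3)/pi - 36*u*cos(pi*u/3)/pi**2 + 108*sin(pi*u/3)/pi**3 + 27*cos(pi*u/3)/pi**2; evaluating from 0 to 3: ∫_{0}^{3} (-2*u**2 + 3*u) cos(pi*u/3) du = (81/pi**2) - (27/pi**2) = 54/pi**2.
Hence a_1 = (2/3)·(54/pi**2) = 36/pi**2.

36/pi**2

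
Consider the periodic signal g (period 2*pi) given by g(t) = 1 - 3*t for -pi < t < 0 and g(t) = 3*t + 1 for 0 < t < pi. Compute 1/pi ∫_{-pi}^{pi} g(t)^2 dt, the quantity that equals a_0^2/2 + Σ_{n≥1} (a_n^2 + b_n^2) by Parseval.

1/pi ∫_{-pi}^{pi} g(t)^2 dt = 1/pi · (2*pi*(1 + 3*pi + 3*pi**2)) = 2 + 6*pi + 6*pi**2.

2 + 6*pi + 6*pi**2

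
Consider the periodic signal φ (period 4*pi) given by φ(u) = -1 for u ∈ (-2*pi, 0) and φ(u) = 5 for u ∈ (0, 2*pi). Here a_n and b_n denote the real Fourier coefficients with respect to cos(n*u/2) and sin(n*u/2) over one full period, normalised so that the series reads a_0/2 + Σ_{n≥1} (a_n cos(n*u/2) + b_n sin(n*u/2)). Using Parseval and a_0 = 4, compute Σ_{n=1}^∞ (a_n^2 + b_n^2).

Parseval: a_0^2/2 + Σ_{n≥1} (a_n^2+b_n^2) = (1/(2*pi)) ∫_{-2*pi}^{2*pi} φ(u)^2 du = 26.
Subtract a_0^2/2 = 8: Σ (a_n^2+b_n^2) = 18.

18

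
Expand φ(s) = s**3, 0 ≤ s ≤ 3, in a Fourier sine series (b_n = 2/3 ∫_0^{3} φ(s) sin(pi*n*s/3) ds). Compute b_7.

b_7 = 2/3 ∫_0^{3} (s**3) sin(7*pi*s/3) ds.
Integrating by parts three times (tabular method), an antiderivative of (s**3) sin(7*pi*s/3) is -3*s**3*cos(7*pi*s/3)/(7*pi) + 27*s**2*sin(7*pi*s/3)/(49*pi**2) + 162*s*cos(7*pi*s/3)/(343*pi**3) - 486*sin(7*pi*s/3)/(2401*pi**4); evaluating from 0 to 3: ∫_{0}^{3} (s**3) sin(7*pi*s/3) ds = (81*(-6 + 49*pi**2)/(343*pi**3)) - (0) = 81*(-6 + 49*pi**2)/(343*pi**3).
Hence b_7 = (2/3)·(81*(-6 + 49*pi**2)/(343*pi**3)) = 54*(-6 + 49*pi**2)/(343*pi**3).

54*(-6 + 49*pi**2)/(343*pi**3)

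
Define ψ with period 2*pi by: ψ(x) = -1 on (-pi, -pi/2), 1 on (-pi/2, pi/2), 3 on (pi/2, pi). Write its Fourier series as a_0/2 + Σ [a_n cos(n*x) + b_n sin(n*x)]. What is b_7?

b_7 = 1/pi ∫_{-pi}^{pi} ψ(x) sin(7*x) dx.
Split the integral at the breakpoints.
Directly, an antiderivative of (-1) sin(7*x) is cos(7*x)/7; evaluating from -pi to -pi/2: ∫_{-pi}^{-pi/2} (-1) sin(7*x) dx = (0) - (-1/7) = 1/7.
Directly, an antiderivative of (1) sin(7*x) is -cos(7*x)/7; evaluating from -pi/2 to pi/2: ∫_{-pi/2}^{pi/2} (1) sin(7*x) dx = (0) - (0) = 0.
Directly, an antiderivative of (3) sin(7*x) is -3*cos(7*x)/7; evaluating from pi/2 to pi: ∫_{pi/2}^{pi} (3) sin(7*x) dx = (3/7) - (0) = 3/7.
Summing the pieces and multiplying by (1/pi) gives b_7 = 4/(7*pi).

4/(7*pi)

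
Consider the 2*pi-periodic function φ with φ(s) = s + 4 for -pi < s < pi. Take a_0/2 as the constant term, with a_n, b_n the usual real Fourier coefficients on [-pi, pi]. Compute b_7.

2/7

b_7 = 1/pi ∫_{-pi}^{pi} φ(s) sin(7*s) ds.
Integrating by parts (boundary term plus one more integral), an antiderivative of (s + 4) sin(7*s) is -s*cos(7*s)/7 + sin(7*s)/49 - 4*cos(7*s)/7; evaluating from -pi to pi: ∫_{-pi}^{pi} (s + 4) sin(7*s) ds = (pi/7 + 4/7) - (4/7 - pi/7) = 2*pi/7.
Hence b_7 = (1/pi)·(2*pi/7) = 2/7.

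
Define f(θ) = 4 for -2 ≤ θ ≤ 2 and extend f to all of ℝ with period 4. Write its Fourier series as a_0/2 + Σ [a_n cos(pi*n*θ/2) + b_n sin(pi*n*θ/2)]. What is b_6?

0

b_6 = 1/2 ∫_{-2}^{2} f(θ) sin(3*pi*θ) dθ.
f is even and sin(3*pi*θ) is odd, so the integrand is odd over a symmetric interval and the integral vanishes.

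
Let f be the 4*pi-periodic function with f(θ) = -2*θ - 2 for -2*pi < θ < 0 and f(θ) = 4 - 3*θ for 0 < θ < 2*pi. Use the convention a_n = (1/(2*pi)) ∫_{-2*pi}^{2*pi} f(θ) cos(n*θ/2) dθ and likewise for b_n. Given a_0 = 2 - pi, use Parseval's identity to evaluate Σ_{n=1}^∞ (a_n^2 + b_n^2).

Parseval: a_0^2/2 + Σ_{n≥1} (a_n^2+b_n^2) = (1/(2*pi)) ∫_{-2*pi}^{2*pi} f(θ)^2 dθ = -32*pi + 20 + 52*pi**2/3.
Subtract a_0^2/2 = (2 - pi)**2/2: Σ (a_n^2+b_n^2) = -30*pi + 18 + 101*pi**2/6.

-30*pi + 18 + 101*pi**2/6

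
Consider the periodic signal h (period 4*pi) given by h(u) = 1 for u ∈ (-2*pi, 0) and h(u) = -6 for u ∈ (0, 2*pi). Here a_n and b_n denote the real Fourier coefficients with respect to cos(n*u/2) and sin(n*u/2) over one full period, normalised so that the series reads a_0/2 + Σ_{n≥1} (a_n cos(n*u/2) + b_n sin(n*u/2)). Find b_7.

b_7 = (1/(2*pi)) ∫_{-2*pi}^{2*pi} h(u) sin(7*u/2) du.
Split the integral at the breakpoints.
Directly, an antiderivative of (1) sin(7*u/2) is -2*cos(7*u/2)/7; evaluating from -2*pi to 0: ∫_{-2*pi}^{0} (1) sin(7*u/2) du = (-2/7) - (2/7) = -4/7.
Directly, an antiderivative of (-6) sin(7*u/2) is 12*cos(7*u/2)/7; evaluating from 0 to 2*pi: ∫_{0}^{2*pi} (-6) sin(7*u/2) du = (-12/7) - (12/7) = -24/7.
Summing the pieces and multiplying by (1/(2*pi)) gives b_7 = -2/pi.

-2/pi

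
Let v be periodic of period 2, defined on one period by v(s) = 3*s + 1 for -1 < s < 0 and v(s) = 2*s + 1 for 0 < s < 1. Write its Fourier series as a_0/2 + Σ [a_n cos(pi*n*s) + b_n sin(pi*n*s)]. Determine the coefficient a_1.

2/pi**2

a_1 = ∫_{-1}^{1} v(s) cos(pi*s) ds.
Split the integral at the breakpoints.
Integrating by parts (boundary term plus one more integral), an antiderivative of (3*s + 1) cos(pi*s) is 3*s*sin(pi*s)/pi + sin(pi*s)/pi + 3*cos(pi*s)/pi**2; evaluating from -1 to 0: ∫_{-1}^{0} (3*s + 1) cos(pi*s) ds = (3/pi**2) - (-3/pi**2) = 6/pi**2.
Integrating by parts (boundary term plus one more integral), an antiderivative of (2*s + 1) cos(pi*s) is 2*s*sin(pi*s)/pi + sin(pi*s)/pi + 2*cos(pi*s)/pi**2; evaluating from 0 to 1: ∫_{0}^{1} (2*s + 1) cos(pi*s) ds = (-2/pi**2) - (2/pi**2) = -4/pi**2.
Summing the pieces gives a_1 = 2/pi**2.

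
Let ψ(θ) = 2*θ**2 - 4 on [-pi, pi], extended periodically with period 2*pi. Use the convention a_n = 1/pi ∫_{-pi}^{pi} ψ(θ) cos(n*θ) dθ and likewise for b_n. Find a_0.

-8 + 4*pi**2/3

a_0 = 1/pi ∫_{-pi}^{pi} ψ(θ) dθ = 1/pi · (4*pi*(-6 + pi**2)/3) = -8 + 4*pi**2/3.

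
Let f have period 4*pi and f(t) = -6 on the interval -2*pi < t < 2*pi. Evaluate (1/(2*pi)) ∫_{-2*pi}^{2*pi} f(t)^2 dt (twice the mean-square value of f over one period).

72

(1/(2*pi)) ∫_{-2*pi}^{2*pi} f(t)^2 dt = (1/(2*pi)) · (144*pi) = 72.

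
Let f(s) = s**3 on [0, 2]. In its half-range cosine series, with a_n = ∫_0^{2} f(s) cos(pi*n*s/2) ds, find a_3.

a_3 = ∫_0^{2} (s**3) cos(3*pi*s/2) ds.
Integrating by parts three times (tabular method), an antiderivative of (s**3) cos(3*pi*s/2) is 2*s**3*sin(3*pi*s/2)/(3*pi) + 4*s**2*cos(3*pi*s/2)/(3*pi**2) - 16*s*sin(3*pi*s/2)/(9*pi**3) - 32*cos(3*pi*s/2)/(27*pi**4); evaluating from 0 to 2: ∫_{0}^{2} (s**3) cos(3*pi*s/2) ds = (16*(2 - 9*pi**2)/(27*pi**4)) - (-32/(27*pi**4)) = 16*(4 - 9*pi**2)/(27*pi**4).
Hence a_3 = 16*(4 - 9*pi**2)/(27*pi**4).

16*(4 - 9*pi**2)/(27*pi**4)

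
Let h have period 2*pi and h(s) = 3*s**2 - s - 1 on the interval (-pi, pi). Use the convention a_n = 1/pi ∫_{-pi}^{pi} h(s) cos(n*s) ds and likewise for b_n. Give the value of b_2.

1

b_2 = 1/pi ∫_{-pi}^{pi} h(s) sin(2*s) ds.
Integrating by parts twice (tabular method), an antiderivative of (3*s**2 - s - 1) sin(2*s) is -3*s**2*cos(2*s)/2 + 3*s*sin(2*s)/2 + s*cos(2*s)/2 - sin(2*s)/4 + 5*cos(2*s)/4; evaluating from -pi to pi: ∫_{-pi}^{pi} (3*s**2 - s - 1) sin(2*s) ds = (-3*pi**2/2 + 5/4 + pi/2) - (-3*pi**2/2 - pi/2 + 5/4) = pi.
Hence b_2 = (1/pi)·(pi) = 1.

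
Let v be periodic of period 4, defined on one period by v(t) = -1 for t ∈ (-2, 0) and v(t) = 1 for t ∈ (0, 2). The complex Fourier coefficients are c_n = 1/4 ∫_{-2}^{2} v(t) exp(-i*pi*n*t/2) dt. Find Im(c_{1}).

Since v is real-valued, Im(c_{1}) = -1/4 ∫_{-2}^{2} v(t) sin(pi*t/2) dt = -b_{1}/2.
v is odd and sin(pi*t/2) is odd, so the integrand is even: ∫_{-2}^{2} v(t) sin(pi*t/2) dt = 2∫_0^{2} v(t) sin(pi*t/2) dt.
Directly, an antiderivative of (1) sin(pi*t/2) is -2*cos(pi*t/2)/pi; evaluating from 0 to 2: ∫_{0}^{2} (1) sin(pi*t/2) dt = (2/pi) - (-2/pi) = 4/pi.
So ∫_{-2}^{2} v(t) sin(pi*t/2) dt = 8/pi.
Hence Im(c_{1}) = (-1/4)·(8/pi) = -2/pi.

-2/pi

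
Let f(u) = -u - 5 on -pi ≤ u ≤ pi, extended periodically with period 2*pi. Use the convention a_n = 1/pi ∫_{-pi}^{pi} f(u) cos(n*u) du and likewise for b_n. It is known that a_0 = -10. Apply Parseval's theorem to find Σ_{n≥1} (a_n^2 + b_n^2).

Parseval: a_0^2/2 + Σ_{n≥1} (a_n^2+b_n^2) = 1/pi ∫_{-pi}^{pi} f(u)^2 du = 2*pi**2/3 + 50.
Subtract a_0^2/2 = 50: Σ (a_n^2+b_n^2) = 2*pi**2/3.

2*pi**2/3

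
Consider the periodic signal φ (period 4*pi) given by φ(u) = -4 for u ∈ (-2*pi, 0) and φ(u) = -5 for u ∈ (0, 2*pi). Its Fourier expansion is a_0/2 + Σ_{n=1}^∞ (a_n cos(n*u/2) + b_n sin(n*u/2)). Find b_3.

-2/(3*pi)

b_3 = (1/(2*pi)) ∫_{-2*pi}^{2*pi} φ(u) sin(3*u/2) du.
Split the integral at the breakpoints.
Directly, an antiderivative of (-4) sin(3*u/2) is 8*cos(3*u/2)/3; evaluating from -2*pi to 0: ∫_{-2*pi}^{0} (-4) sin(3*u/2) du = (8/3) - (-8/3) = 16/3.
Directly, an antiderivative of (-5) sin(3*u/2) is 10*cos(3*u/2)/3; evaluating from 0 to 2*pi: ∫_{0}^{2*pi} (-5) sin(3*u/2) du = (-10/3) - (10/3) = -20/3.
Summing the pieces and multiplying by (1/(2*pi)) gives b_3 = -2/(3*pi).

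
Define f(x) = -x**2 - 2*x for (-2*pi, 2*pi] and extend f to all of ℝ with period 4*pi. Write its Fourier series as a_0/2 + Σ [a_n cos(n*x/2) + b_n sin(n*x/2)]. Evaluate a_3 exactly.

16/9

a_3 = (1/(2*pi)) ∫_{-2*pi}^{2*pi} f(x) cos(3*x/2) dx.
Integrating by parts twice (tabular method), an antiderivative of (-x**2 - 2*x) cos(3*x/2) is -2*x**2*sin(3*x/2)/3 - 4*x*sin(3*x/2)/3 - 8*x*cos(3*x/2)/9 + 16*sin(3*x/2)/27 - 8*cos(3*x/2)/9; evaluating from -2*pi to 2*pi: ∫_{-2*pi}^{2*pi} (-x**2 - 2*x) cos(3*x/2) dx = (8/9 + 16*pi/9) - (8/9 - 16*pi/9) = 32*pi/9.
Hence a_3 = (1/(2*pi))·(32*pi/9) = 16/9.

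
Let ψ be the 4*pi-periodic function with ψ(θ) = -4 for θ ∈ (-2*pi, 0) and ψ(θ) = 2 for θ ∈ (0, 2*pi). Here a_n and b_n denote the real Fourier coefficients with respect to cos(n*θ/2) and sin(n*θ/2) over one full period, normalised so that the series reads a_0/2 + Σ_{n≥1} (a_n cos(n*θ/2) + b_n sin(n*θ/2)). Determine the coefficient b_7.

12/(7*pi)

b_7 = (1/(2*pi)) ∫_{-2*pi}^{2*pi} ψ(θ) sin(7*θ/2) dθ.
Split the integral at the breakpoints.
Directly, an antiderivative of (-4) sin(7*θ/2) is 8*cos(7*θ/2)/7; evaluating from -2*pi to 0: ∫_{-2*pi}^{0} (-4) sin(7*θ/2) dθ = (8/7) - (-8/7) = 16/7.
Directly, an antiderivative of (2) sin(7*θ/2) is -4*cos(7*θ/2)/7; evaluating from 0 to 2*pi: ∫_{0}^{2*pi} (2) sin(7*θ/2) dθ = (4/7) - (-4/7) = 8/7.
Summing the pieces and multiplying by (1/(2*pi)) gives b_7 = 12/(7*pi).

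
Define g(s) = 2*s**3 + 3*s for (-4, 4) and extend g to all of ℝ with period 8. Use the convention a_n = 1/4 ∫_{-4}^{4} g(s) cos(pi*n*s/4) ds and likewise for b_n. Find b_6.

4*(16 - 105*pi**2)/(9*pi**3)

b_6 = 1/4 ∫_{-4}^{4} g(s) sin(3*pi*s/2) ds.
g is odd and sin(3*pi*s/2) is odd, so the integrand is even and b_6 = 1/2 ∫_0^{4} g(s) sin(3*pi*s/2) ds.
Integrating by parts three times (tabular method), an antiderivative of (2*s**3 + 3*s) sin(3*pi*s/2) is -4*s**3*cos(3*pi*s/2)/(3*pi) + 8*s**2*sin(3*pi*s/2)/(3*pi**2) - 2*s*cos(3*pi*s/2)/pi + 32*s*cos(3*pi*s/2)/(9*pi**3) - 64*sin(3*pi*s/2)/(27*pi**4) + 4*sin(3*pi*s/2)/(3*pi**2); evaluating from 0 to 4: ∫_{0}^{4} (2*s**3 + 3*s) sin(3*pi*s/2) ds = (8*(16 - 105*pi**2)/(9*pi**3)) - (0) = 8*(16 - 105*pi**2)/(9*pi**3).
Hence b_6 = (1/2)·(8*(16 - 105*pi**2)/(9*pi**3)) = 4*(16 - 105*pi**2)/(9*pi**3).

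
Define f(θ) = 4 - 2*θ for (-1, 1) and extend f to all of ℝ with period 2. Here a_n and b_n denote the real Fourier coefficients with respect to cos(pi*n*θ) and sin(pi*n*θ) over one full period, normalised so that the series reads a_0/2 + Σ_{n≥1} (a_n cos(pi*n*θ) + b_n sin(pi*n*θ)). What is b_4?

b_4 = ∫_{-1}^{1} f(θ) sin(4*pi*θ) dθ.
Integrating by parts (boundary term plus one more integral), an antiderivative of (4 - 2*θ) sin(4*pi*θ) is θ*cos(4*pi*θ)/(2*pi) - sin(4*pi*θ)/(8*pi**2) - cos(4*pi*θ)/pi; evaluating from -1 to 1: ∫_{-1}^{1} (4 - 2*θ) sin(4*pi*θ) dθ = (-1/(2*pi)) - (-3/(2*pi)) = 1/pi.
Hence b_4 = 1/pi.

1/pi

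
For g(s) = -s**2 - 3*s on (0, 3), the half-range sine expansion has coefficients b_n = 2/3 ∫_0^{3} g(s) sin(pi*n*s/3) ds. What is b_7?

36*(2 - 49*pi**2)/(343*pi**3)

b_7 = 2/3 ∫_0^{3} (-s**2 - 3*s) sin(7*pi*s/3) ds.
Integrating by parts twice (tabular method), an antiderivative of (-s**2 - 3*s) sin(7*pi*s/3) is 3*s**2*cos(7*pi*s/3)/(7*pi) - 18*s*sin(7*pi*s/3)/(49*pi**2) + 9*s*cos(7*pi*s/3)/(7*pi) - 27*sin(7*pi*s/3)/(49*pi**2) - 54*cos(7*pi*s/3)/(343*pi**3); evaluating from 0 to 3: ∫_{0}^{3} (-s**2 - 3*s) sin(7*pi*s/3) ds = (54*(1 - 49*pi**2)/(343*pi**3)) - (-54/(343*pi**3)) = 54*(2 - 49*pi**2)/(343*pi**3).
Hence b_7 = (2/3)·(54*(2 - 49*pi**2)/(343*pi**3)) = 36*(2 - 49*pi**2)/(343*pi**3).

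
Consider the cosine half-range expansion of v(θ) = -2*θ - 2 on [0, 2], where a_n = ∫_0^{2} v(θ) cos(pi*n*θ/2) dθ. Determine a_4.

a_4 = ∫_0^{2} (-2*θ - 2) cos(2*pi*θ) dθ.
Integrating by parts (boundary term plus one more integral), an antiderivative of (-2*θ - 2) cos(2*pi*θ) is -θ*sin(2*pi*θ)/pi - sin(2*pi*θ)/pi - cos(2*pi*θ)/(2*pi**2); evaluating from 0 to 2: ∫_{0}^{2} (-2*θ - 2) cos(2*pi*θ) dθ = (-1/(2*pi**2)) - (-1/(2*pi**2)) = 0.
Hence a_4 = 0.

0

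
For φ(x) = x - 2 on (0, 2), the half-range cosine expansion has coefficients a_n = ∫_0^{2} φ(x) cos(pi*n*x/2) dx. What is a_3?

a_3 = ∫_0^{2} (x - 2) cos(3*pi*x/2) dx.
Integrating by parts (boundary term plus one more integral), an antiderivative of (x - 2) cos(3*pi*x/2) is 2*x*sin(3*pi*x/2)/(3*pi) - 4*sin(3*pi*x/2)/(3*pi) + 4*cos(3*pi*x/2)/(9*pi**2); evaluating from 0 to 2: ∫_{0}^{2} (x - 2) cos(3*pi*x/2) dx = (-4/(9*pi**2)) - (4/(9*pi**2)) = -8/(9*pi**2).
Hence a_3 = -8/(9*pi**2).

-8/(9*pi**2)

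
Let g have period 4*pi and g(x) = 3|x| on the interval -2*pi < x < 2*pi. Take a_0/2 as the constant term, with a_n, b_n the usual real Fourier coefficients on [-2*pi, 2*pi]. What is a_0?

a_0 = (1/(2*pi)) ∫_{-2*pi}^{2*pi} g(x) dx = (1/(2*pi)) · (12*pi**2) = 6*pi.

6*pi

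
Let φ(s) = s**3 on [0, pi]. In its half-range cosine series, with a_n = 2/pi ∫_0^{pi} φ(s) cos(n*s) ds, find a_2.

3*pi/2

a_2 = 2/pi ∫_0^{pi} (s**3) cos(2*s) ds.
Integrating by parts three times (tabular method), an antiderivative of (s**3) cos(2*s) is s**3*sin(2*s)/2 + 3*s**2*cos(2*s)/4 - 3*s*sin(2*s)/4 - 3*cos(2*s)/8; evaluating from 0 to pi: ∫_{0}^{pi} (s**3) cos(2*s) ds = (-3/8 + 3*pi**2/4) - (-3/8) = 3*pi**2/4.
Hence a_2 = (2/pi)·(3*pi**2/4) = 3*pi/2.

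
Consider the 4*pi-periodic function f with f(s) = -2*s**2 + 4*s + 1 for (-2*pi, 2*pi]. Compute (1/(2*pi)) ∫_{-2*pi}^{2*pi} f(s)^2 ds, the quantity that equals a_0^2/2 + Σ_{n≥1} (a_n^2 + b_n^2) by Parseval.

2 + 32*pi**2 + 128*pi**4/5

(1/(2*pi)) ∫_{-2*pi}^{2*pi} f(s)^2 ds = (1/(2*pi)) · (4*pi + 64*pi**3 + 256*pi**5/5) = 2 + 32*pi**2 + 128*pi**4/5.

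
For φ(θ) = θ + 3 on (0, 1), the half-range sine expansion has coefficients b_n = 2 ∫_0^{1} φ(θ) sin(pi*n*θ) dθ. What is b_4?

b_4 = 2 ∫_0^{1} (θ + 3) sin(4*pi*θ) dθ.
Integrating by parts (boundary term plus one more integral), an antiderivative of (θ + 3) sin(4*pi*θ) is -θ*cos(4*pi*θ)/(4*pi) + sin(4*pi*θ)/(16*pi**2) - 3*cos(4*pi*θ)/(4*pi); evaluating from 0 to 1: ∫_{0}^{1} (θ + 3) sin(4*pi*θ) dθ = (-1/pi) - (-3/(4*pi)) = -1/(4*pi).
Hence b_4 = 2·(-1/(4*pi)) = -1/(2*pi).

-1/(2*pi)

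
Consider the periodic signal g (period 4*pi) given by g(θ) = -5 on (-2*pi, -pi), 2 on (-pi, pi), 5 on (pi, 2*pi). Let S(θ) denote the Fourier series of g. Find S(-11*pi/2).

-5

θ = -11*pi/2 differs from θ = -3*pi/2 by -1 full period(s), and the series is 4*pi-periodic.
g is continuous at θ = -3*pi/2 with value -5, so the series converges to -5 there.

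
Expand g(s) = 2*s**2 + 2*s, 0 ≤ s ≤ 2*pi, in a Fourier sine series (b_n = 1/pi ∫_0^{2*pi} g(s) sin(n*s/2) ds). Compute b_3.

b_3 = 1/pi ∫_0^{2*pi} (2*s**2 + 2*s) sin(3*s/2) ds.
Integrating by parts twice (tabular method), an antiderivative of (2*s**2 + 2*s) sin(3*s/2) is -4*s**2*cos(3*s/2)/3 + 16*s*sin(3*s/2)/9 - 4*s*cos(3*s/2)/3 + 8*sin(3*s/2)/9 + 32*cos(3*s/2)/27; evaluating from 0 to 2*pi: ∫_{0}^{2*pi} (2*s**2 + 2*s) sin(3*s/2) ds = (-32/27 + 8*pi/3 + 16*pi**2/3) - (32/27) = -64/27 + 8*pi/3 + 16*pi**2/3.
Hence b_3 = (1/pi)·(-64/27 + 8*pi/3 + 16*pi**2/3) = 8*(-8 + 9*pi + 18*pi**2)/(27*pi).

8*(-8 + 9*pi + 18*pi**2)/(27*pi)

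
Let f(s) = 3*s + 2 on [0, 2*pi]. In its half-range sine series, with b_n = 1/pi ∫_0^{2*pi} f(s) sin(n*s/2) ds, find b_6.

-2

b_6 = 1/pi ∫_0^{2*pi} (3*s + 2) sin(3*s) ds.
Integrating by parts (boundary term plus one more integral), an antiderivative of (3*s + 2) sin(3*s) is -s*cos(3*s) + sin(3*s)/3 - 2*cos(3*s)/3; evaluating from 0 to 2*pi: ∫_{0}^{2*pi} (3*s + 2) sin(3*s) ds = (-2*pi - 2/3) - (-2/3) = -2*pi.
Hence b_6 = (1/pi)·(-2*pi) = -2.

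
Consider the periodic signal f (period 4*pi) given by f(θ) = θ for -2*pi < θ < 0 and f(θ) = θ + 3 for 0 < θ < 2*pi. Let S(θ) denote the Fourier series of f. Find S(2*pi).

3/2

At θ = 2*pi the one-sided limits are f(2*pi^-) = 3 + 2*pi and f(2*pi^+) = -2*pi.
By Dirichlet's theorem the series converges to their average, [(3 + 2*pi) + (-2*pi)]/2 = 3/2.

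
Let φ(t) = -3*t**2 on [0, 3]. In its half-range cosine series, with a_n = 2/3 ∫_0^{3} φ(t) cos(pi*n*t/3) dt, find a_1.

108/pi**2

a_1 = 2/3 ∫_0^{3} (-3*t**2) cos(pi*t/3) dt.
Integrating by parts twice (tabular method), an antiderivative of (-3*t**2) cos(pi*t/3) is -9*t**2*sin(pi*t/3)/pi - 54*t*cos(pi*t/3)/pi**2 + 162*sin(pi*t/3)/pi**3; evaluating from 0 to 3: ∫_{0}^{3} (-3*t**2) cos(pi*t/3) dt = (162/pi**2) - (0) = 162/pi**2.
Hence a_1 = (2/3)·(162/pi**2) = 108/pi**2.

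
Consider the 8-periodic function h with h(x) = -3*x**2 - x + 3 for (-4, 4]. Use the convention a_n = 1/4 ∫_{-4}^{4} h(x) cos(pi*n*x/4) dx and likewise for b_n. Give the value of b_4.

b_4 = 1/4 ∫_{-4}^{4} h(x) sin(pi*x) dx.
Integrating by parts twice (tabular method), an antiderivative of (-3*x**2 - x + 3) sin(pi*x) is 3*x**2*cos(pi*x)/pi - 6*x*sin(pi*x)/pi**2 + x*cos(pi*x)/pi - sin(pi*x)/pi**2 - 3*cos(pi*x)/pi - 6*cos(pi*x)/pi**3; evaluating from -4 to 4: ∫_{-4}^{4} (-3*x**2 - x + 3) sin(pi*x) dx = (-6/pi**3 + 49/pi) - (-6/pi**3 + 41/pi) = 8/pi.
Hence b_4 = (1/4)·(8/pi) = 2/pi.

2/pi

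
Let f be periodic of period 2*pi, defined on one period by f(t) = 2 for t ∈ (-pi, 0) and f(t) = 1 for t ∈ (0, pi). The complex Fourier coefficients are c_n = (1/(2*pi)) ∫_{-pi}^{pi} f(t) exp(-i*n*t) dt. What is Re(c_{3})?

0

Since f is real-valued, Re(c_{3}) = (1/(2*pi)) ∫_{-pi}^{pi} f(t) cos(3*t) dt = a_{3}/2.
Split the integral at the breakpoints.
Directly, an antiderivative of (2) cos(3*t) is 2*sin(3*t)/3; evaluating from -pi to 0: ∫_{-pi}^{0} (2) cos(3*t) dt = (0) - (0) = 0.
Directly, an antiderivative of (1) cos(3*t) is sin(3*t)/3; evaluating from 0 to pi: ∫_{0}^{pi} (1) cos(3*t) dt = (0) - (0) = 0.
So ∫_{-pi}^{pi} f(t) cos(3*t) dt = 0.
Hence Re(c_{3}) = (1/(2*pi))·(0) = 0.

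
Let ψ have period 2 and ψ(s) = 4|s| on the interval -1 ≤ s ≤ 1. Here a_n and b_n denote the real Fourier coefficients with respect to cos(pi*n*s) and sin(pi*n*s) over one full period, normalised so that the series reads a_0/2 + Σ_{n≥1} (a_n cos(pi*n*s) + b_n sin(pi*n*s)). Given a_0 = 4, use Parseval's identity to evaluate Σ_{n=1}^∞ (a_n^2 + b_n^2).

Parseval: a_0^2/2 + Σ_{n≥1} (a_n^2+b_n^2) = ∫_{-1}^{1} ψ(s)^2 ds = 32/3.
Subtract a_0^2/2 = 8: Σ (a_n^2+b_n^2) = 8/3.

8/3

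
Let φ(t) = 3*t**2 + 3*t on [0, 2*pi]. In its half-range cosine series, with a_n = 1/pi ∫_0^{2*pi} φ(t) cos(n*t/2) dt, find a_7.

a_7 = 1/pi ∫_0^{2*pi} (3*t**2 + 3*t) cos(7*t/2) dt.
Integrating by parts twice (tabular method), an antiderivative of (3*t**2 + 3*t) cos(7*t/2) is 6*t**2*sin(7*t/2)/7 + 6*t*sin(7*t/2)/7 + 24*t*cos(7*t/2)/49 - 48*sin(7*t/2)/343 + 12*cos(7*t/2)/49; evaluating from 0 to 2*pi: ∫_{0}^{2*pi} (3*t**2 + 3*t) cos(7*t/2) dt = (-48*pi/49 - 12/49) - (12/49) = -48*pi/49 - 24/49.
Hence a_7 = (1/pi)·(-48*pi/49 - 24/49) = 24*(-2*pi - 1)/(49*pi).

24*(-2*pi - 1)/(49*pi)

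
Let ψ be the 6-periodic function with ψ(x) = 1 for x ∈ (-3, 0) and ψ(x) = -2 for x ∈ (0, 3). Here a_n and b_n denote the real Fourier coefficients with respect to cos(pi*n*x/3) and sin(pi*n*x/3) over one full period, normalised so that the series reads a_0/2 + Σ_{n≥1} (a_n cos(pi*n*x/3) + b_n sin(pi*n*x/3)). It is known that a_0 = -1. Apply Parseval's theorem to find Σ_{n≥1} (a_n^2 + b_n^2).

9/2

Parseval: a_0^2/2 + Σ_{n≥1} (a_n^2+b_n^2) = 1/3 ∫_{-3}^{3} ψ(x)^2 dx = 5.
Subtract a_0^2/2 = 1/2: Σ (a_n^2+b_n^2) = 9/2.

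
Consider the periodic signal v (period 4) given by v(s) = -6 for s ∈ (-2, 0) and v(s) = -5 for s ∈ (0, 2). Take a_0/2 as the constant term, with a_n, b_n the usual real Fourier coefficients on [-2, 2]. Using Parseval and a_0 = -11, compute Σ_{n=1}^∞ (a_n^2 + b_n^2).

1/2

Parseval: a_0^2/2 + Σ_{n≥1} (a_n^2+b_n^2) = 1/2 ∫_{-2}^{2} v(s)^2 ds = 61.
Subtract a_0^2/2 = 121/2: Σ (a_n^2+b_n^2) = 1/2.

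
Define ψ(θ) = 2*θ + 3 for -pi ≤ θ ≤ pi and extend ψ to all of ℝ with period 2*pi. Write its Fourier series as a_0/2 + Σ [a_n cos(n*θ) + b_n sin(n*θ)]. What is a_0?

6

a_0 = 1/pi ∫_{-pi}^{pi} ψ(θ) dθ = 1/pi · (6*pi) = 6.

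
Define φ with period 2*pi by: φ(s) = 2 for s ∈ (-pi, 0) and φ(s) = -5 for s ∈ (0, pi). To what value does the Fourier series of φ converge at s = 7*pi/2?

s = 7*pi/2 differs from s = -pi/2 by 2 full period(s), and the series is 2*pi-periodic.
φ is continuous at s = -pi/2 with value 2, so the series converges to 2 there.

2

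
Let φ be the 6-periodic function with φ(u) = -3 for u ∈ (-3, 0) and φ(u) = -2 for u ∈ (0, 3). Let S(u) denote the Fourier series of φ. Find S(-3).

At u = -3 the one-sided limits are φ(-3^-) = -2 and φ(-3^+) = -3.
By Dirichlet's theorem the series converges to their average, [(-2) + (-3)]/2 = -5/2.

-5/2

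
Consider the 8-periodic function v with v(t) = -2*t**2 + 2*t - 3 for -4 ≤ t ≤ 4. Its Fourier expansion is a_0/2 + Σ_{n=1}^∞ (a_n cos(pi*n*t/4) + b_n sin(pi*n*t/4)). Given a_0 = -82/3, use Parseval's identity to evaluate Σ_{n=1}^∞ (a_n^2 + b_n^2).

10112/45

Parseval: a_0^2/2 + Σ_{n≥1} (a_n^2+b_n^2) = 1/4 ∫_{-4}^{4} v(t)^2 dt = 8974/15.
Subtract a_0^2/2 = 3362/9: Σ (a_n^2+b_n^2) = 10112/45.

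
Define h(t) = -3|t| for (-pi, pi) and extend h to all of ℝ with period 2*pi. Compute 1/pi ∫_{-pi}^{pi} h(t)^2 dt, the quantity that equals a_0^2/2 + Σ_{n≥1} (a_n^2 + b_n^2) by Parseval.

6*pi**2

1/pi ∫_{-pi}^{pi} h(t)^2 dt = 1/pi · (6*pi**3) = 6*pi**2.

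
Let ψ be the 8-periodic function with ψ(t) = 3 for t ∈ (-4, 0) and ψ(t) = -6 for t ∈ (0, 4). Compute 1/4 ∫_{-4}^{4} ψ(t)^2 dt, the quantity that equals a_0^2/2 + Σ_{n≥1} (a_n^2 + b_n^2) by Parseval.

45

1/4 ∫_{-4}^{4} ψ(t)^2 dt = 1/4 · (180) = 45.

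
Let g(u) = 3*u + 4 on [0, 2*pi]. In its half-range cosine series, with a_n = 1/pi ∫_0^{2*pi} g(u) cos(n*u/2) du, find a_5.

a_5 = 1/pi ∫_0^{2*pi} (3*u + 4) cos(5*u/2) du.
Integrating by parts (boundary term plus one more integral), an antiderivative of (3*u + 4) cos(5*u/2) is 6*u*sin(5*u/2)/5 + 8*sin(5*u/2)/5 + 12*cos(5*u/2)/25; evaluating from 0 to 2*pi: ∫_{0}^{2*pi} (3*u + 4) cos(5*u/2) du = (-12/25) - (12/25) = -24/25.
Hence a_5 = (1/pi)·(-24/25) = -24/(25*pi).

-24/(25*pi)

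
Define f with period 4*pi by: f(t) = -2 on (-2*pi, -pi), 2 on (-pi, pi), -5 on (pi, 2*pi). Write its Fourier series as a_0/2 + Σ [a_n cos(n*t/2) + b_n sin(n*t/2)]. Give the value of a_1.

a_1 = (1/(2*pi)) ∫_{-2*pi}^{2*pi} f(t) cos(t/2) dt.
Split the integral at the breakpoints.
Directly, an antiderivative of (-2) cos(t/2) is -4*sin(t/2); evaluating from -2*pi to -pi: ∫_{-2*pi}^{-pi} (-2) cos(t/2) dt = (4) - (0) = 4.
Directly, an antiderivative of (2) cos(t/2) is 4*sin(t/2); evaluating from -pi to pi: ∫_{-pi}^{pi} (2) cos(t/2) dt = (4) - (-4) = 8.
Directly, an antiderivative of (-5) cos(t/2) is -10*sin(t/2); evaluating from pi to 2*pi: ∫_{pi}^{2*pi} (-5) cos(t/2) dt = (0) - (-10) = 10.
Summing the pieces and multiplying by (1/(2*pi)) gives a_1 = 11/pi.

11/pi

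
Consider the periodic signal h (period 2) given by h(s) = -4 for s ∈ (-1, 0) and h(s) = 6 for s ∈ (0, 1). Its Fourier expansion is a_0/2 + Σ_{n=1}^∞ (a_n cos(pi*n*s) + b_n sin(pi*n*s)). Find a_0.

2

a_0 = ∫_{-1}^{1} h(s) ds = 2.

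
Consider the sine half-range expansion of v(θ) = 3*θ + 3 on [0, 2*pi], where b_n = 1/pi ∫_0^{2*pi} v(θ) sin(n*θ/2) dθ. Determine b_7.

b_7 = 1/pi ∫_0^{2*pi} (3*θ + 3) sin(7*θ/2) dθ.
Integrating by parts (boundary term plus one more integral), an antiderivative of (3*θ + 3) sin(7*θ/2) is -6*θ*cos(7*θ/2)/7 + 12*sin(7*θ/2)/49 - 6*cos(7*θ/2)/7; evaluating from 0 to 2*pi: ∫_{0}^{2*pi} (3*θ + 3) sin(7*θ/2) dθ = (6/7 + 12*pi/7) - (-6/7) = 12/7 + 12*pi/7.
Hence b_7 = (1/pi)·(12/7 + 12*pi/7) = 12*(1 + pi)/(7*pi).

12*(1 + pi)/(7*pi)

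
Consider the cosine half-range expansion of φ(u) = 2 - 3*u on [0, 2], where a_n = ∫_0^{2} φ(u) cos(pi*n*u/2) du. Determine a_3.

8/(3*pi**2)

a_3 = ∫_0^{2} (2 - 3*u) cos(3*pi*u/2) du.
Integrating by parts (boundary term plus one more integral), an antiderivative of (2 - 3*u) cos(3*pi*u/2) is -2*u*sin(3*pi*u/2)/pi + 4*sin(3*pi*u/2)/(3*pi) - 4*cos(3*pi*u/2)/(3*pi**2); evaluating from 0 to 2: ∫_{0}^{2} (2 - 3*u) cos(3*pi*u/2) du = (4/(3*pi**2)) - (-4/(3*pi**2)) = 8/(3*pi**2).
Hence a_3 = 8/(3*pi**2).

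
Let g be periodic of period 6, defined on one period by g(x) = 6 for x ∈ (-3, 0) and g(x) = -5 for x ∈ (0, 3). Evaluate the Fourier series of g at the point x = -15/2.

x = -15/2 differs from x = -3/2 by -1 full period(s), and the series is 6-periodic.
g is continuous at x = -3/2 with value 6, so the series converges to 6 there.

6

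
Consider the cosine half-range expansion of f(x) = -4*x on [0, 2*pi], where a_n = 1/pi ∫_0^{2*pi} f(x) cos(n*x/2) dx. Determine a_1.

a_1 = 1/pi ∫_0^{2*pi} (-4*x) cos(x/2) dx.
Integrating by parts (boundary term plus one more integral), an antiderivative of (-4*x) cos(x/2) is -8*x*sin(x/2) - 16*cos(x/2); evaluating from 0 to 2*pi: ∫_{0}^{2*pi} (-4*x) cos(x/2) dx = (16) - (-16) = 32.
Hence a_1 = (1/pi)·(32) = 32/pi.

32/pi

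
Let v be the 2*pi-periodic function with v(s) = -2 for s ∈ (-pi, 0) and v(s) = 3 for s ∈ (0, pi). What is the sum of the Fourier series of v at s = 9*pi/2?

3

s = 9*pi/2 differs from s = pi/2 by 2 full period(s), and the series is 2*pi-periodic.
v is continuous at s = pi/2 with value 3, so the series converges to 3 there.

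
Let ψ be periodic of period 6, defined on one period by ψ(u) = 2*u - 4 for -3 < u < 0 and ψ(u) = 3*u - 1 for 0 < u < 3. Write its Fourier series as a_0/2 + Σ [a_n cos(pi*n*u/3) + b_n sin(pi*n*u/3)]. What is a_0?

-7/2

a_0 = 1/3 ∫_{-3}^{3} ψ(u) du = 1/3 · (-21/2) = -7/2.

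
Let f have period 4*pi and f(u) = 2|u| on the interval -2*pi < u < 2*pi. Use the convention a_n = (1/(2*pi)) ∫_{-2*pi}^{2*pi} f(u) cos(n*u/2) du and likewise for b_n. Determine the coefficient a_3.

a_3 = (1/(2*pi)) ∫_{-2*pi}^{2*pi} f(u) cos(3*u/2) du.
f is even and cos(3*u/2) is even, so the integrand is even and a_3 = 1/pi ∫_0^{2*pi} f(u) cos(3*u/2) du.
Integrating by parts (boundary term plus one more integral), an antiderivative of (2*u) cos(3*u/2) is 4*u*sin(3*u/2)/3 + 8*cos(3*u/2)/9; evaluating from 0 to 2*pi: ∫_{0}^{2*pi} (2*u) cos(3*u/2) du = (-8/9) - (8/9) = -16/9.
Hence a_3 = (1/pi)·(-16/9) = -16/(9*pi).

-16/(9*pi)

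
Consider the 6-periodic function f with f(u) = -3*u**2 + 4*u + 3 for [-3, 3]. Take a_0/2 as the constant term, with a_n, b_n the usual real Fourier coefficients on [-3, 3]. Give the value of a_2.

a_2 = 1/3 ∫_{-3}^{3} f(u) cos(2*pi*u/3) du.
Integrating by parts twice (tabular method), an antiderivative of (-3*u**2 + 4*u + 3) cos(2*pi*u/3) is -9*u**2*sin(2*pi*u/3)/(2*pi) + 6*u*sin(2*pi*u/3)/pi - 27*u*cos(2*pi*u/3)/(2*pi**2) + 81*sin(2*pi*u/3)/(4*pi**3) + 9*sin(2*pi*u/3)/(2*pi) + 9*cos(2*pi*u/3)/pi**2; evaluating from -3 to 3: ∫_{-3}^{3} (-3*u**2 + 4*u + 3) cos(2*pi*u/3) du = (-63/(2*pi**2)) - (99/(2*pi**2)) = -81/pi**2.
Hence a_2 = (1/3)·(-81/pi**2) = -27/pi**2.

-27/pi**2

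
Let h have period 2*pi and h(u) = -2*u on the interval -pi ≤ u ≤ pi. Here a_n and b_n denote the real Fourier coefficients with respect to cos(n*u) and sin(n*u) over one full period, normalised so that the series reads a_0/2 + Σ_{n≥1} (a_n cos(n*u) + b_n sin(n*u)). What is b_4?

b_4 = 1/pi ∫_{-pi}^{pi} h(u) sin(4*u) du.
h is odd and sin(4*u) is odd, so the integrand is even and b_4 = 2/pi ∫_0^{pi} h(u) sin(4*u) du.
Integrating by parts (boundary term plus one more integral), an antiderivative of (-2*u) sin(4*u) is u*cos(4*u)/2 - sin(4*u)/8; evaluating from 0 to pi: ∫_{0}^{pi} (-2*u) sin(4*u) du = (pi/2) - (0) = pi/2.
Hence b_4 = (2/pi)·(pi/2) = 1.

1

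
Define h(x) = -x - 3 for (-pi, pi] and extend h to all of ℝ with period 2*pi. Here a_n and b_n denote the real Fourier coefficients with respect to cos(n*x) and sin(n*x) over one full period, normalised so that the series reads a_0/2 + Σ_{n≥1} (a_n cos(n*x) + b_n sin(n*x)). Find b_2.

1

b_2 = 1/pi ∫_{-pi}^{pi} h(x) sin(2*x) dx.
Integrating by parts (boundary term plus one more integral), an antiderivative of (-x - 3) sin(2*x) is x*cos(2*x)/2 - sin(2*x)/4 + 3*cos(2*x)/2; evaluating from -pi to pi: ∫_{-pi}^{pi} (-x - 3) sin(2*x) dx = (3/2 + pi/2) - (3/2 - pi/2) = pi.
Hence b_2 = (1/pi)·(pi) = 1.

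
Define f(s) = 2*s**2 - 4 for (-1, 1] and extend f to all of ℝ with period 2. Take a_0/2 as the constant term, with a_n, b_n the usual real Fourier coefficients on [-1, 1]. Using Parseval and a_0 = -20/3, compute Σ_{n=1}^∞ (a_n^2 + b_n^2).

32/45

Parseval: a_0^2/2 + Σ_{n≥1} (a_n^2+b_n^2) = ∫_{-1}^{1} f(s)^2 ds = 344/15.
Subtract a_0^2/2 = 200/9: Σ (a_n^2+b_n^2) = 32/45.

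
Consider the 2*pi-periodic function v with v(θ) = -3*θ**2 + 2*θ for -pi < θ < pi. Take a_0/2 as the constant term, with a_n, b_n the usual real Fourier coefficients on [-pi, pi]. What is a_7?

a_7 = 1/pi ∫_{-pi}^{pi} v(θ) cos(7*θ) dθ.
Integrating by parts twice (tabular method), an antiderivative of (-3*θ**2 + 2*θ) cos(7*θ) is -3*θ**2*sin(7*θ)/7 + 2*θ*sin(7*θ)/7 - 6*θ*cos(7*θ)/49 + 6*sin(7*θ)/343 + 2*cos(7*θ)/49; evaluating from -pi to pi: ∫_{-pi}^{pi} (-3*θ**2 + 2*θ) cos(7*θ) dθ = (-2/49 + 6*pi/49) - (-6*pi/49 - 2/49) = 12*pi/49.
Hence a_7 = (1/pi)·(12*pi/49) = 12/49.

12/49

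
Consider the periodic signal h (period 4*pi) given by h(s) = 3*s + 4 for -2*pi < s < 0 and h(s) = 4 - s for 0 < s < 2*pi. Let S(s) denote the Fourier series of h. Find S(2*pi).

4 - 4*pi

s = 2*pi differs from s = -2*pi by 1 full period(s), and the series is 4*pi-periodic.
At s = -2*pi the one-sided limits are h(-2*pi^-) = 4 - 2*pi and h(-2*pi^+) = 4 - 6*pi.
By Dirichlet's theorem the series converges to their average, [(4 - 2*pi) + (4 - 6*pi)]/2 = 4 - 4*pi.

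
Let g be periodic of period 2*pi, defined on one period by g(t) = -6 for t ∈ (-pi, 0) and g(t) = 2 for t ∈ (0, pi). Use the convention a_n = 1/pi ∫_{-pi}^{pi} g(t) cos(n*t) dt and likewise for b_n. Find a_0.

a_0 = 1/pi ∫_{-pi}^{pi} g(t) dt = 1/pi · (-4*pi) = -4.

-4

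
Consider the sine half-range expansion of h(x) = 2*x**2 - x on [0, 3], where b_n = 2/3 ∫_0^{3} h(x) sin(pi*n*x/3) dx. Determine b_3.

b_3 = 2/3 ∫_0^{3} (2*x**2 - x) sin(pi*x) dx.
Integrating by parts twice (tabular method), an antiderivative of (2*x**2 - x) sin(pi*x) is -2*x**2*cos(pi*x)/pi + 4*x*sin(pi*x)/pi**2 + x*cos(pi*x)/pi - sin(pi*x)/pi**2 + 4*cos(pi*x)/pi**3; evaluating from 0 to 3: ∫_{0}^{3} (2*x**2 - x) sin(pi*x) dx = (-4/pi**3 + 15/pi) - (4/pi**3) = -8/pi**3 + 15/pi.
Hence b_3 = (2/3)·(-8/pi**3 + 15/pi) = -16/(3*pi**3) + 10/pi.

-16/(3*pi**3) + 10/pi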